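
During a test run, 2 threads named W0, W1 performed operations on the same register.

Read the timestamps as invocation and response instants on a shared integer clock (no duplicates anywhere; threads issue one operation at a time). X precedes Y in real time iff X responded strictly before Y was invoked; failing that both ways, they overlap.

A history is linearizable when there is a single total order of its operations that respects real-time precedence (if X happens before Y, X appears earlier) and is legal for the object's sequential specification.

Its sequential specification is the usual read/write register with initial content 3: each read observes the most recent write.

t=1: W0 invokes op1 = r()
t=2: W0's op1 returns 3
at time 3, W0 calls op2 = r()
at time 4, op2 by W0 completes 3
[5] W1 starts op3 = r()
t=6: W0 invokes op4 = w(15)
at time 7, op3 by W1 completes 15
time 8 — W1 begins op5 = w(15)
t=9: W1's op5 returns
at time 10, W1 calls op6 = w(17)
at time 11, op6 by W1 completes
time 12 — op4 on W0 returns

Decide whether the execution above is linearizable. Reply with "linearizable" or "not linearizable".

one valid linearization: op1, op2, op4, op3, op5, op6
after step 1 (op1 r() → 3): value 3
after step 2 (op2 r() → 3): value 3
after step 3 (op4 w(15)): value 15
after step 4 (op3 r() → 15): value 15
after step 5 (op5 w(15)): value 15
after step 6 (op6 w(17)): value 17

linearizable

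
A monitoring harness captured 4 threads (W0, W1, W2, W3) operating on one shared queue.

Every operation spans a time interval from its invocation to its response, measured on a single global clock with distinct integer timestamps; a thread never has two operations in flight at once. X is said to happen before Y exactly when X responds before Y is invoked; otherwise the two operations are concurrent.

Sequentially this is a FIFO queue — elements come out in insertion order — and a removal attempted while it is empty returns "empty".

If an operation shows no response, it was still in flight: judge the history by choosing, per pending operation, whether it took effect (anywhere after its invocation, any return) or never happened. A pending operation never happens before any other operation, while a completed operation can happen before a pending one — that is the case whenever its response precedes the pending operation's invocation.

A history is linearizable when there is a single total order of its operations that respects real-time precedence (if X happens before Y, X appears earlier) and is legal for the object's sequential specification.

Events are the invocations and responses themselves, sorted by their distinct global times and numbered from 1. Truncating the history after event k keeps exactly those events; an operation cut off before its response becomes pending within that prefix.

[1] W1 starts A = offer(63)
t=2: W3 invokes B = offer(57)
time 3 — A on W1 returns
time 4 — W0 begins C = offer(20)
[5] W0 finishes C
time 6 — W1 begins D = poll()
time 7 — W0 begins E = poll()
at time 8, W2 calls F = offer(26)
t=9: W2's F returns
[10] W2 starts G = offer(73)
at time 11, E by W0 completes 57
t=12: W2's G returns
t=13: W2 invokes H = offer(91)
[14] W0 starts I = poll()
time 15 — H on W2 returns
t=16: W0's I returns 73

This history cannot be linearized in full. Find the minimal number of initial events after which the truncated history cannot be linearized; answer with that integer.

16

events 1..15 are linearizable, e.g. via A, B, C, D, E, F, G, H:
after step 1 (A offer(63)): queue <63>
after step 2 (B offer(57) (pending, included)): queue <63,57>
after step 3 (C offer(20)): queue <63,57,20>
after step 4 (D poll() (pending, included)): queue <57,20>
after step 5 (E poll() → 57): queue <20>
after step 6 (F offer(26)): queue <20,26>
after step 7 (G offer(73)): queue <20,26,73>
after step 8 (H offer(91)): queue <20,26,73,91>
once event 16 joins (I's response, time 16), exhaustive search finds no witness
no completion choice of the 2 pending operations (B, D) rescues it — every subset was tried
e.g. A, C, E, F, G, H, I (pending dropped): illegal at step 3, since E poll() → 57 cannot apply there
e.g. A, C, E, F, G, I, H (pending dropped): illegal at step 3, since E poll() → 57 cannot apply there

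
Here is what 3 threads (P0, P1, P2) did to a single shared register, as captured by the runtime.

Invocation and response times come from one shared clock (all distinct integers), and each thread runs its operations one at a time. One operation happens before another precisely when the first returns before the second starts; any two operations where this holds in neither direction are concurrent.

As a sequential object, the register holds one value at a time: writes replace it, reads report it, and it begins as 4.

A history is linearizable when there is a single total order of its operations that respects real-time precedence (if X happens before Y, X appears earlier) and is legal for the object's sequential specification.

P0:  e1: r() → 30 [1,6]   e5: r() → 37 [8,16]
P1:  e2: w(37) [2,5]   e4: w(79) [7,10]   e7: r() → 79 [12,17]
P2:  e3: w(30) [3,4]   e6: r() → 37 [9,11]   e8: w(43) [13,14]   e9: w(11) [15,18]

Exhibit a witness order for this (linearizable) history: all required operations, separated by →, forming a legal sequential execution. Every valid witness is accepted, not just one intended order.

1. e3 w(30), leaving value 30
2. e1 r() → 30, leaving value 30
3. e2 w(37), leaving value 37
4. e5 r() → 37, leaving value 37
5. e6 r() → 37, leaving value 37
6. e4 w(79), leaving value 79
7. e7 r() → 79, leaving value 79
8. e8 w(43), leaving value 43
9. e9 w(11), leaving value 11

e3 → e1 → e2 → e5 → e6 → e4 → e7 → e8 → e9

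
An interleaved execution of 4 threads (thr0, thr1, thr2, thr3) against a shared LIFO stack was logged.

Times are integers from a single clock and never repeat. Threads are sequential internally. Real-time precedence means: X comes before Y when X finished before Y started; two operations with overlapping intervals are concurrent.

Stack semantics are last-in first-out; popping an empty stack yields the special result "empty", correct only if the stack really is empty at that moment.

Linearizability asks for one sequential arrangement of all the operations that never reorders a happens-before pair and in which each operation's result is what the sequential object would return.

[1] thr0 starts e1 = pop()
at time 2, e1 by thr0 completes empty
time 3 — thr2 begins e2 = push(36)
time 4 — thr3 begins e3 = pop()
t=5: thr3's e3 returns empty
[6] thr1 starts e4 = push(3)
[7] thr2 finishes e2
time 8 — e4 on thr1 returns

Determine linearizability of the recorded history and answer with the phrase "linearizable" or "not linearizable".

one valid linearization: e1, e3, e2, e4
step 1: e1 pop() → empty — stack <>
step 2: e3 pop() → empty — stack <>
step 3: e2 push(36) — stack <36>
step 4: e4 push(3) — stack <36,3>

linearizable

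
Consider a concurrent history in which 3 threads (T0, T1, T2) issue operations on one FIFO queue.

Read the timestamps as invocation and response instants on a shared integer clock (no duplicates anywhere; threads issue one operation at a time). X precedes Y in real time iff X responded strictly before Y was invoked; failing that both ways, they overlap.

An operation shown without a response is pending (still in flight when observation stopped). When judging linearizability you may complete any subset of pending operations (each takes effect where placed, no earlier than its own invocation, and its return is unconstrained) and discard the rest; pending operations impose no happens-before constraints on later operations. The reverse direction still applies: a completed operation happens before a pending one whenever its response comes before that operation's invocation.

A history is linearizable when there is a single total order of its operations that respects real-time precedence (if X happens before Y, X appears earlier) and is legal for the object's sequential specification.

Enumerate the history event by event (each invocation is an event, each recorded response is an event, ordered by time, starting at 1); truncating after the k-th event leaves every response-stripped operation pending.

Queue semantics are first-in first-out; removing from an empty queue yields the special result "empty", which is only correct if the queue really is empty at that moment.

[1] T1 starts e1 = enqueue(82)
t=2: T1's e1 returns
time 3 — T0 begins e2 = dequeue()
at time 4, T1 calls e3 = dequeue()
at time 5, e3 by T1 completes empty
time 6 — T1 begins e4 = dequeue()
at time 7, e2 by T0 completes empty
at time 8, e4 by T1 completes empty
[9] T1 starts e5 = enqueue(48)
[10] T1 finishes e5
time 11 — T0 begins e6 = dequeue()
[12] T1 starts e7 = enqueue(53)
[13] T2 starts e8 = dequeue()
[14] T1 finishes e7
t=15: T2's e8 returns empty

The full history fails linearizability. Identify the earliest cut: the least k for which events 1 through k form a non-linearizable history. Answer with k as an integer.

events 1..6 are linearizable; a witness order is e1, e2, e3:
step 1: e1 enqueue(82) — queue <82>
step 2: e2 dequeue() (pending, included) — queue <>
step 3: e3 dequeue() → empty — queue <>
adding event 7 (e2 responds at 7) leaves no legal real-time order
no completion choice of the 1 pending operation (e4) rescues it — every subset was tried
sample order e1, e2, e3 (pending dropped) stalls at step 2 — e2 dequeue() → empty has no legal effect
sample order e1, e3, e2 (pending dropped) stalls at step 2 — e3 dequeue() → empty has no legal effect

7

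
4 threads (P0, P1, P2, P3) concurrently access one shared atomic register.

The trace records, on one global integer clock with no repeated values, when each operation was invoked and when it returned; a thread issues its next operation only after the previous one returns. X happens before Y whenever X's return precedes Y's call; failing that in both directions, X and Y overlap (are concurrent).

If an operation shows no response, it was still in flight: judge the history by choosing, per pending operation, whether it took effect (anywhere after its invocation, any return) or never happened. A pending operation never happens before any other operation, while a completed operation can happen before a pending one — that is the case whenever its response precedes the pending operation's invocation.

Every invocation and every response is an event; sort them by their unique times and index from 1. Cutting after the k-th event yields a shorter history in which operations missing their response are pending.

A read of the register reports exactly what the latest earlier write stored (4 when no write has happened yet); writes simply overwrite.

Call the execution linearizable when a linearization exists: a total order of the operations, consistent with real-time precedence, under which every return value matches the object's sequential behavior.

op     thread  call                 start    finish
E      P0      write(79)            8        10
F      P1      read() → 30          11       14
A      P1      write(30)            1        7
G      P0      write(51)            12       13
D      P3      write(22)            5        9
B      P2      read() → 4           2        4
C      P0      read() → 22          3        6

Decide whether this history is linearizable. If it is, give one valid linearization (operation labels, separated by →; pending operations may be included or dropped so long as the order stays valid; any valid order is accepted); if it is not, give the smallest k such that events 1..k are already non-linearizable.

prefix check: 1..13 passes, 1..14 fails once F's time-14 response joins
7 completed operations, 36 real-time-consistent orders — every atomic register replay fails
for example A, B, C, D, E, F, G fails at step 2: B read() → 4 is not legal there
for example A, B, C, D, E, G, F fails at step 2: B read() → 4 is not legal there

not linearizable — minimal violating prefix: 14 events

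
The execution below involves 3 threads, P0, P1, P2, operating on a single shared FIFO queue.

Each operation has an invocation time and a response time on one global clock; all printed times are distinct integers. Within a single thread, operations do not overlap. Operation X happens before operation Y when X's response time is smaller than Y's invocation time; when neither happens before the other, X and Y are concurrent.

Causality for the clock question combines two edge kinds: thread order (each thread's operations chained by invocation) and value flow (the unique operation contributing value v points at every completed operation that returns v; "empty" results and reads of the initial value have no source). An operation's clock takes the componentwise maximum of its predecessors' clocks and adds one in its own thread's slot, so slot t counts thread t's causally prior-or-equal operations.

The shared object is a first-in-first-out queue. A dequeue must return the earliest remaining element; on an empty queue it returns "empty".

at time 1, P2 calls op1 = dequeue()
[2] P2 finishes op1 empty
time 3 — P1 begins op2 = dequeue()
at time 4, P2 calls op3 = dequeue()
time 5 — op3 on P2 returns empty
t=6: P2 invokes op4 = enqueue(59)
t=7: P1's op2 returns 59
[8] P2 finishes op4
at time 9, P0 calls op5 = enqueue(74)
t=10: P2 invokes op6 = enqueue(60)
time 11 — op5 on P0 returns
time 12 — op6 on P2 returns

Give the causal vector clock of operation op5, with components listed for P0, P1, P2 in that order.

(1, 0, 0)

no predecessors for op1 (invoked 1): P2 increments from zero → (0, 0, 1)
no predecessors for op5 (invoked 9): P0 increments from zero → (1, 0, 0)
invoked at 4, op3 merges VC(op1)=(0, 0, 1) and bumps P2's slot → (0, 0, 2)
invoked at 6, op4 merges VC(op3)=(0, 0, 2) and bumps P2's slot → (0, 0, 3)
invoked at 10, op6 merges VC(op4)=(0, 0, 3) and bumps P2's slot → (0, 0, 4)
invoked at 3, op2 merges VC(op4)=(0, 0, 3) and bumps P1's slot → (0, 1, 3)
target: VC(op5) = (1, 0, 0)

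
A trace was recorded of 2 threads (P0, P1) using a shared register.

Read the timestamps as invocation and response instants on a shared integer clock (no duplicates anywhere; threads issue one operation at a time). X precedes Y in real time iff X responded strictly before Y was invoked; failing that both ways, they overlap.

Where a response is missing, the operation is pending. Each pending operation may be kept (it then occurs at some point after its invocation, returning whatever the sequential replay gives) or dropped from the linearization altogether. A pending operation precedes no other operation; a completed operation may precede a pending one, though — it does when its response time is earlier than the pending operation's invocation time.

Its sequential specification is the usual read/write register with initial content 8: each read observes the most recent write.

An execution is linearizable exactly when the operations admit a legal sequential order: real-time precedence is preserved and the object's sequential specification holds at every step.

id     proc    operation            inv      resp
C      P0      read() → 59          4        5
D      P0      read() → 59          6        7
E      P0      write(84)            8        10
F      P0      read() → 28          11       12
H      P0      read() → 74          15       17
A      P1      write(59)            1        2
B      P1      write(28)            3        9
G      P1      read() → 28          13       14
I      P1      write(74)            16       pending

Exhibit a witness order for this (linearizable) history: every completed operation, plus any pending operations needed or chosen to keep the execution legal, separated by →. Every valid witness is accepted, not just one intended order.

1. A write(59), leaving value 59
2. C read() → 59, leaving value 59
3. D read() → 59, leaving value 59
4. E write(84), leaving value 84
5. B write(28), leaving value 28
6. F read() → 28, leaving value 28
7. G read() → 28, leaving value 28
8. I write(74) (pending, included), leaving value 74
9. H read() → 74, leaving value 74

A → C → D → E → B → F → G → I → H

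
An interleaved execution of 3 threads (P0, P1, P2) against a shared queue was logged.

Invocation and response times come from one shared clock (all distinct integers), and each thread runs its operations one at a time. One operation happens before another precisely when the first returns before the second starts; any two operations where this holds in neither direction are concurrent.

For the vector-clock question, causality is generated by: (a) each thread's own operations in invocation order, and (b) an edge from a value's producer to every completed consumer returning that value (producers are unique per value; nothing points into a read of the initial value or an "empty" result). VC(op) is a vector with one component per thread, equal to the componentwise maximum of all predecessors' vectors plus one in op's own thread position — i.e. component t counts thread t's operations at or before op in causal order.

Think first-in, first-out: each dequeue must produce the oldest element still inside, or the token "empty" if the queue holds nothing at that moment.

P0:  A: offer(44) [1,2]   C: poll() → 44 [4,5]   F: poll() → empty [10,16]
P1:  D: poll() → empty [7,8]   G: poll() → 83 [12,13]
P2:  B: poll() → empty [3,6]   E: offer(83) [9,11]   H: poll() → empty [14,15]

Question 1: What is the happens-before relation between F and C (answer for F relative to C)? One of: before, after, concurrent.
Answer: after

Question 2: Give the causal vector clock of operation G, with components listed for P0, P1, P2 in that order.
Answer: (0, 2, 2)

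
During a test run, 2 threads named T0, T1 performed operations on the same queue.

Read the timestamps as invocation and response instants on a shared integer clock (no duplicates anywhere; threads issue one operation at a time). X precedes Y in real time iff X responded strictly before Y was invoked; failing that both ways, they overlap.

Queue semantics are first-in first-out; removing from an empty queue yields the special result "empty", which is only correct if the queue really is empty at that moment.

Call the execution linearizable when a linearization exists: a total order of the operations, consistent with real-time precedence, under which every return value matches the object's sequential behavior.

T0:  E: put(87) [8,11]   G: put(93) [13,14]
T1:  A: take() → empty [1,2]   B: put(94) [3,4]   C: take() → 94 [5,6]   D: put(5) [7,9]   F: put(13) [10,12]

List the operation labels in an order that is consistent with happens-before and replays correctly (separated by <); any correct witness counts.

1. A take() → empty, leaving queue <>
2. B put(94), leaving queue <94>
3. C take() → 94, leaving queue <>
4. D put(5), leaving queue <5>
5. E put(87), leaving queue <5,87>
6. F put(13), leaving queue <5,87,13>
7. G put(93), leaving queue <5,87,13,93>

A < B < C < D < E < F < G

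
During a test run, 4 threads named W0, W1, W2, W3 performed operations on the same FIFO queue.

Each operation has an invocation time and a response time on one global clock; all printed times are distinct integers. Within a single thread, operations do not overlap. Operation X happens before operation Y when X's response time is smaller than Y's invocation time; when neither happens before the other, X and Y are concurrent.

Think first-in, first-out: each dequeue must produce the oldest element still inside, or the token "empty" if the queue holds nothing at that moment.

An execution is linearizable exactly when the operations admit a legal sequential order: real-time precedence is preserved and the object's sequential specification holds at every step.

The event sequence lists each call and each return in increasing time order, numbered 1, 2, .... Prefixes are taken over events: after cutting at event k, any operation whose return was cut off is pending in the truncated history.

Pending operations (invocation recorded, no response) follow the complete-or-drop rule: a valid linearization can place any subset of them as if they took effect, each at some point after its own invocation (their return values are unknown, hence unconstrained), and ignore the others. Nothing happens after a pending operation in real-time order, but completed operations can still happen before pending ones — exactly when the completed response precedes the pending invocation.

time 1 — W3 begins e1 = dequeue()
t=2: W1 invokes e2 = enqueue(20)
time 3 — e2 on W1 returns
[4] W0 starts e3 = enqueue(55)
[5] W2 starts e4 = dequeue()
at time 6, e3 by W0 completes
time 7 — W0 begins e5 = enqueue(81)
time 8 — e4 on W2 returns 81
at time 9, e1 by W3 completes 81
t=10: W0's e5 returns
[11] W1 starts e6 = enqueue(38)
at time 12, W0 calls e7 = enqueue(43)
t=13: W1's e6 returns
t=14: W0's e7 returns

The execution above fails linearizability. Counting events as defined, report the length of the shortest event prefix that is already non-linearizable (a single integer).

one valid order for events 1..7 is e1, e2, e3:
step 1: e1 dequeue() (pending, included) — queue <>
step 2: e2 enqueue(20) — queue <20>
step 3: e3 enqueue(55) — queue <20,55>
once event 8 joins (e4's response, time 8), exhaustive search finds no witness
including or dropping the 2 pending operations (e1, e5) in any combination fails
take e2, e3, e4 (pending dropped): step 3 already fails, because e4 dequeue() → 81 cannot occur there
take e2, e4, e3 (pending dropped): step 2 already fails, because e4 dequeue() → 81 cannot occur there

8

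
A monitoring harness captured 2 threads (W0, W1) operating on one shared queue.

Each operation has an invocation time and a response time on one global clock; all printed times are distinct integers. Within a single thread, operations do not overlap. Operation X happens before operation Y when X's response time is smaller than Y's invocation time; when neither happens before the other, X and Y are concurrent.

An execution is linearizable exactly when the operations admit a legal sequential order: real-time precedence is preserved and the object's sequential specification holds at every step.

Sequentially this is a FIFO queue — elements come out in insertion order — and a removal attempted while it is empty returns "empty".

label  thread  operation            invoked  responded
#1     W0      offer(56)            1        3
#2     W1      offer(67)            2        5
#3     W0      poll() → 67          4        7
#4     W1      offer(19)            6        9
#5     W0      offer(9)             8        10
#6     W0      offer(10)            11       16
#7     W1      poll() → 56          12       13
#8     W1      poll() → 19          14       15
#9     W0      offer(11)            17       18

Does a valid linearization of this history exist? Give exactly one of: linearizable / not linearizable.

linearizable

one valid linearization: #2, #1, #3, #4, #5, #6, #7, #8, #9
step 1: #2 offer(67) — queue <67>
step 2: #1 offer(56) — queue <67,56>
step 3: #3 poll() → 67 — queue <56>
step 4: #4 offer(19) — queue <56,19>
step 5: #5 offer(9) — queue <56,19,9>
step 6: #6 offer(10) — queue <56,19,9,10>
step 7: #7 poll() → 56 — queue <19,9,10>
step 8: #8 poll() → 19 — queue <9,10>
step 9: #9 offer(11) — queue <9,10,11>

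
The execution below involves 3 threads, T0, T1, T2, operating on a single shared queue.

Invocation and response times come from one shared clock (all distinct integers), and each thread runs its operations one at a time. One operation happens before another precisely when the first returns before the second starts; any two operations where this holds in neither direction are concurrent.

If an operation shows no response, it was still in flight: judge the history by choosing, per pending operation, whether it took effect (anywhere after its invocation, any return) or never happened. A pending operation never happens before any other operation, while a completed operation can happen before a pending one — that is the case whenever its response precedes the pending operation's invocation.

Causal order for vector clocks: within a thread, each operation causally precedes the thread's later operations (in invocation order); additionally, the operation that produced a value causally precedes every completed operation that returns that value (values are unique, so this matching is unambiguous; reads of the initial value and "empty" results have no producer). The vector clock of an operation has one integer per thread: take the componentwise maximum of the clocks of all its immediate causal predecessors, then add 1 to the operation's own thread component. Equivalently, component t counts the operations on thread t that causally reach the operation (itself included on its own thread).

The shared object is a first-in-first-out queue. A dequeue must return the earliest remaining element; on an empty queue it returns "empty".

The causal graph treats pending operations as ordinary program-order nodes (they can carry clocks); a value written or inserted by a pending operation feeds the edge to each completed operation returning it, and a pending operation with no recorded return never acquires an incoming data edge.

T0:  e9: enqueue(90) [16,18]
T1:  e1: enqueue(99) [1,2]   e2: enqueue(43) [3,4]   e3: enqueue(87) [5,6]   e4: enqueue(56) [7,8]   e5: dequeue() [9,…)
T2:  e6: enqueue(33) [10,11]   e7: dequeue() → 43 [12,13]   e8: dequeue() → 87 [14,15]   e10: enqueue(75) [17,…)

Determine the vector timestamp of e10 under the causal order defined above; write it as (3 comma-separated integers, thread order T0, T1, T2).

root op e6, invoked 10: fresh clock plus T2's own tick → (0, 0, 1)
root op e1, invoked 1: fresh clock plus T1's own tick → (0, 1, 0)
root op e9, invoked 16: fresh clock plus T0's own tick → (1, 0, 0)
VC(e2, invoked at 3): max of VC(e1)=(0, 1, 0), then +1 on thread T1 → (0, 2, 0)
VC(e3, invoked at 5): max of VC(e2)=(0, 2, 0), then +1 on thread T1 → (0, 3, 0)
VC(e7, invoked at 12): max of VC(e2)=(0, 2, 0), VC(e6)=(0, 0, 1), then +1 on thread T2 → (0, 2, 2)
VC(e4, invoked at 7): max of VC(e3)=(0, 3, 0), then +1 on thread T1 → (0, 4, 0)
VC(e5, invoked at 9): max of VC(e4)=(0, 4, 0), then +1 on thread T1 → (0, 5, 0)
VC(e8, invoked at 14): max of VC(e3)=(0, 3, 0), VC(e7)=(0, 2, 2), then +1 on thread T2 → (0, 3, 3)
VC(e10, invoked at 17): max of VC(e8)=(0, 3, 3), then +1 on thread T2 → (0, 3, 4)
target: VC(e10) = (0, 3, 4)

(0, 3, 4)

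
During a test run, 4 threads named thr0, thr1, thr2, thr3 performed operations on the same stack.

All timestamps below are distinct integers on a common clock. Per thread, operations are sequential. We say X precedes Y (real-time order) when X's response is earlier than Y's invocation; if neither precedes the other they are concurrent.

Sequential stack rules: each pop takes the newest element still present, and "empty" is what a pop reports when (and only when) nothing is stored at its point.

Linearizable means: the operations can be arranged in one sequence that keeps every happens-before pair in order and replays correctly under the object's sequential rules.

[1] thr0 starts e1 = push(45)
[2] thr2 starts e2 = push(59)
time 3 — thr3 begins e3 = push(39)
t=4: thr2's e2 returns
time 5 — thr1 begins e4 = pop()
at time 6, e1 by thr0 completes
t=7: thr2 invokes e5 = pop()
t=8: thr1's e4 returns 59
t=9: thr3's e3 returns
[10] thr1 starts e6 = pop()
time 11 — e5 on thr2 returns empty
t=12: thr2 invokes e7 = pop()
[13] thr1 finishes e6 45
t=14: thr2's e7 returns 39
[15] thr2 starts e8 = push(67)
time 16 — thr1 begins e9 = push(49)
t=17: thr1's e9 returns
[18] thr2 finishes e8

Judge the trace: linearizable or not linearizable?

events 1..10 are fine; event 11 — the response of e5 at time 11 — makes the prefix non-linearizable
real-time-consistent orders of the 5 completed operations: 25 — all fail the stack replay
include/drop combinations of the 1 pending operation (e6) were all tried; none helps
e.g. e1, e2, e3, e4, e5 (pending dropped): illegal at step 4, since e4 pop() → 59 cannot apply there
e.g. e1, e2, e3, e5, e4 (pending dropped): illegal at step 4, since e5 pop() → empty cannot apply there

not linearizable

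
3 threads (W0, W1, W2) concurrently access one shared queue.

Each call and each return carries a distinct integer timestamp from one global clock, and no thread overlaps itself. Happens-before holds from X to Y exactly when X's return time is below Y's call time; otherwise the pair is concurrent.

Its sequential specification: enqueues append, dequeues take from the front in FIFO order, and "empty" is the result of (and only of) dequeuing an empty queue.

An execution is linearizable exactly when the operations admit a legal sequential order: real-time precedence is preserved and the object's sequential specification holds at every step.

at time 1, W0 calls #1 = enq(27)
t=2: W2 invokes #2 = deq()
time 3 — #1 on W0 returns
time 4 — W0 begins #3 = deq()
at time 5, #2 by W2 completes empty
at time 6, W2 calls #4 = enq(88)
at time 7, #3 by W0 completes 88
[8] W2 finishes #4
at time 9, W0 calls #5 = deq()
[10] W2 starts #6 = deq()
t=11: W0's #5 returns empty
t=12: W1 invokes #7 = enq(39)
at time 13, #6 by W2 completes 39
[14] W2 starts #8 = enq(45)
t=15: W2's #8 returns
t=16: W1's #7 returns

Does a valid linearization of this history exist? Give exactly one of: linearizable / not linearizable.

not linearizable

events 1..6 are fine; event 7 — the response of #3 at time 7 — makes the prefix non-linearizable
checked exhaustively: 3 real-time-consistent orders of 3 completed operations, zero legal queue replays
every completion of the 1 pending operation (#4) was checked; none linearizes
for example #1, #2, #3 (pending dropped) fails at step 2: #2 deq() → empty is not legal there
for example #1, #3, #2 (pending dropped) fails at step 2: #3 deq() → 88 is not legal there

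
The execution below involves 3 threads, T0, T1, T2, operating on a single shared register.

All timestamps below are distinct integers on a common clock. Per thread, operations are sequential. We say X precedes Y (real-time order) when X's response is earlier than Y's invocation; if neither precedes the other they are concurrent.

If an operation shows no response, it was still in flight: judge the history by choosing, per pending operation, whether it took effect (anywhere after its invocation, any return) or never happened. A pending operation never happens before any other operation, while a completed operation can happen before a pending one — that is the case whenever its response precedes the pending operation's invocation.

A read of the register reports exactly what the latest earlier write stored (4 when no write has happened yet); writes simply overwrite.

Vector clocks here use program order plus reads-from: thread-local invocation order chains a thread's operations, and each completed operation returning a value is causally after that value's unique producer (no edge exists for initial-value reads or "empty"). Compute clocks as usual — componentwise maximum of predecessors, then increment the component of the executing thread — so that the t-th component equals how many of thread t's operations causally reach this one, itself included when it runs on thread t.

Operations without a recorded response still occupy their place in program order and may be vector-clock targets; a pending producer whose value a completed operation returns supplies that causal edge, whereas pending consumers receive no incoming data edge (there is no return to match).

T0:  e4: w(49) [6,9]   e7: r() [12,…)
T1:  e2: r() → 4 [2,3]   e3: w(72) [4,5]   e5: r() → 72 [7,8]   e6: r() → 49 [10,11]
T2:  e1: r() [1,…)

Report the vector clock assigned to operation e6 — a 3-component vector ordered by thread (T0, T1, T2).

no predecessors for e1 (invoked 1): T2 increments from zero → (0, 0, 1)
no predecessors for e2 (invoked 2): T1 increments from zero → (0, 1, 0)
no predecessors for e4 (invoked 6): T0 increments from zero → (1, 0, 0)
merge at e3 (invoked 4): VC(e2)=(0, 1, 0), own-thread bump on T1 → (0, 2, 0)
merge at e7 (invoked 12): VC(e4)=(1, 0, 0), own-thread bump on T0 → (2, 0, 0)
merge at e5 (invoked 7): VC(e3)=(0, 2, 0), own-thread bump on T1 → (0, 3, 0)
merge at e6 (invoked 10): VC(e4)=(1, 0, 0), VC(e5)=(0, 3, 0), own-thread bump on T1 → (1, 4, 0)
target: VC(e6) = (1, 4, 0)

(1, 4, 0)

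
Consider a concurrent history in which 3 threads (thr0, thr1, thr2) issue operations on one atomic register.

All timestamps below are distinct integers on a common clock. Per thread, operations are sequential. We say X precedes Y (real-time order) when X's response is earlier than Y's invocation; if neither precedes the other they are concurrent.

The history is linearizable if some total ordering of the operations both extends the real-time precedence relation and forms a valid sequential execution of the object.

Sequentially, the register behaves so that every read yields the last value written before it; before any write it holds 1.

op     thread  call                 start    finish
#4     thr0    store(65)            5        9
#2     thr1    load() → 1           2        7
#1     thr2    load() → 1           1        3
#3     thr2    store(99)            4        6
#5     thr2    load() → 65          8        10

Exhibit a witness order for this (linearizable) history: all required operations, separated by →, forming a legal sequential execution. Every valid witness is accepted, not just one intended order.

#1 → #2 → #3 → #4 → #5

step 1: #1 load() → 1 — value 1
step 2: #2 load() → 1 — value 1
step 3: #3 store(99) — value 99
step 4: #4 store(65) — value 65
step 5: #5 load() → 65 — value 65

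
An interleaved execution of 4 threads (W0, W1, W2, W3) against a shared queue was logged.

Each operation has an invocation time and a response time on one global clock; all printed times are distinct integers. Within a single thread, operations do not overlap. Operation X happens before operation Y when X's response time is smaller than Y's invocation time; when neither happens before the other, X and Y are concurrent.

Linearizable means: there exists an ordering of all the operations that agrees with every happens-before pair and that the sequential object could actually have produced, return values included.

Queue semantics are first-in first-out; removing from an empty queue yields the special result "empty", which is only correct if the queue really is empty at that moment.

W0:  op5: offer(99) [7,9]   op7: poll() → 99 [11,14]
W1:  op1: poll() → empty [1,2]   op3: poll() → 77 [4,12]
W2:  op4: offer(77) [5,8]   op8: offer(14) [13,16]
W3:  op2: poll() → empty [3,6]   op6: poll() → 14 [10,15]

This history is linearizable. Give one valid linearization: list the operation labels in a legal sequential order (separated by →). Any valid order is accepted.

op1 → op2 → op4 → op3 → op5 → op7 → op8 → op6

1. op1 poll() → empty, leaving queue <>
2. op2 poll() → empty, leaving queue <>
3. op4 offer(77), leaving queue <77>
4. op3 poll() → 77, leaving queue <>
5. op5 offer(99), leaving queue <99>
6. op7 poll() → 99, leaving queue <>
7. op8 offer(14), leaving queue <14>
8. op6 poll() → 14, leaving queue <>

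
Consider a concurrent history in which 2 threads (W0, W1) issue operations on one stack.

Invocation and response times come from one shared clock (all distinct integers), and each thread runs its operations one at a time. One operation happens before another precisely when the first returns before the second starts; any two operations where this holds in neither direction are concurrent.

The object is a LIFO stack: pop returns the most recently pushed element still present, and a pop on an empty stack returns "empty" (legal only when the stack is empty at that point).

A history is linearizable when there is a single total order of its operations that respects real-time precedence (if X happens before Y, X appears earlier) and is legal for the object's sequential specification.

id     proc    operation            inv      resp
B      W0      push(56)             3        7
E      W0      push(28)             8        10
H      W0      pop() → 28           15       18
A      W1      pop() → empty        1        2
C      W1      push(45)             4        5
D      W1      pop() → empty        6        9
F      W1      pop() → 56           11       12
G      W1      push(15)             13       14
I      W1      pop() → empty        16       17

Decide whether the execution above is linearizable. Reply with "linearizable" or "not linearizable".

the violation lands at event 9, D's response at time 9: events 1..8 linearize, events 1..9 do not
4 completed operations, 3 real-time-consistent orders — every stack replay fails
including or dropping the 1 pending operation (E) in any combination fails
e.g. A, B, C, D (pending dropped): illegal at step 4, since D pop() → empty cannot apply there
e.g. A, C, B, D (pending dropped): illegal at step 4, since D pop() → empty cannot apply there

not linearizable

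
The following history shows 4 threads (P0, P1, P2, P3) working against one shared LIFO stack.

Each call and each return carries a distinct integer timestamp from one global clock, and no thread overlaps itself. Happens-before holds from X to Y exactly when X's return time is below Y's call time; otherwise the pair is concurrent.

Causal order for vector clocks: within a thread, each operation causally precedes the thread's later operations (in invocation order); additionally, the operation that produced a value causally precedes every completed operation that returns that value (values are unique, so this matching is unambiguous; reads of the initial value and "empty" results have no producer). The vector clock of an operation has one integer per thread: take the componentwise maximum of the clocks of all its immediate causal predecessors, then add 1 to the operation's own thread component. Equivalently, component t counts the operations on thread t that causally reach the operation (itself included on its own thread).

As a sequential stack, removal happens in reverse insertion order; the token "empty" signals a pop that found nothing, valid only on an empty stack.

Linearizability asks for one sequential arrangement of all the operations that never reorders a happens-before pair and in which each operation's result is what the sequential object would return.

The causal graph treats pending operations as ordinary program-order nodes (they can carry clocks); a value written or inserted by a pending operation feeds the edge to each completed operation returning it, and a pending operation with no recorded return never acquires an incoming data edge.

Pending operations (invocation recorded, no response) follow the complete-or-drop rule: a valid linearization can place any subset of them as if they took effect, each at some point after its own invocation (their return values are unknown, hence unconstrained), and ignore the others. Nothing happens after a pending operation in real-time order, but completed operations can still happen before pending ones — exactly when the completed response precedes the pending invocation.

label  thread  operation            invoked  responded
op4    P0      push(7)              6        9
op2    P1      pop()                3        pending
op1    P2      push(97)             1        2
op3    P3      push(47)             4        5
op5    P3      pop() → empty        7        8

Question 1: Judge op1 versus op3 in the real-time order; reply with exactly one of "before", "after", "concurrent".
op1 spans [1,2], op3 spans [4,5]
resp(op1)=2 < inv(op3)=4

before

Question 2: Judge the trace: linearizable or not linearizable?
already the first 8 events (up to op5's response at time 8) admit no linearization; the first 7 still do
the completed operations (3 total) allow one real-time order; the LIFO stack replay rejects it
including or dropping the 2 pending operations (op2, op4) in any combination fails
one such order, op1, op3, op5 (pending dropped), breaks at step 3 where op5 pop() → empty is illegal

not linearizable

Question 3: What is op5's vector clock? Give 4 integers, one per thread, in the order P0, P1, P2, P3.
VC(op3, invoked at 4): no causal predecessors; +1 on P3 → (0, 0, 0, 1)
VC(op1, invoked at 1): no causal predecessors; +1 on P2 → (0, 0, 1, 0)
VC(op2, invoked at 3): no causal predecessors; +1 on P1 → (0, 1, 0, 0)
VC(op4, invoked at 6): no causal predecessors; +1 on P0 → (1, 0, 0, 0)
op5 (invocation 7): componentwise max over VC(op3)=(0, 0, 0, 1), +1 at P3, giving (0, 0, 0, 2)
target: VC(op5) = (0, 0, 0, 2)

(0, 0, 0, 2)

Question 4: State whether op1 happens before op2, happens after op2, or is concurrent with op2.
op1 spans [1,2], op2 spans [3,…)
resp(op1)=2 < inv(op2)=3

before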